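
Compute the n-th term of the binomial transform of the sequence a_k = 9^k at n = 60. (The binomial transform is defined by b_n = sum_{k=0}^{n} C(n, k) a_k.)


With a_k = 9^k, b_n = sum_{k=0}^{n} C(n, k) 9^k = (1 + 9)^n by the binomial theorem.
For n = 60: (1 + 9)^60 = 10^60 = 1000000000000000000000000000000000000000000000000000000000000.

1000000000000000000000000000000000000000000000000000000000000


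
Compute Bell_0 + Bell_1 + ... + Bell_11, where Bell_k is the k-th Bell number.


Recall Bell_k counts set partitions of a k-set (with Bell_0 = 1 by convention).
Bell_0 through Bell_11: 1, 1, 2, 5, 15, 52, 203, 877, 4140, 21147, 115975, 678570
Sum = 1 + 1 + 2 + 5 + 15 + 52 + 203 + 877 + 4140 + 21147 + 115975 + 678570 = 820988.

820988


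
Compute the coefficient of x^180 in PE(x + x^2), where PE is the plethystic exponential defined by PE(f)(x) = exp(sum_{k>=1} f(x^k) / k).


With f(x) = x + x^2, the exponent is sum_{k>=1} (x^k + x^(2k)) / k = -ln(1 - x) - ln(1 - x^2). Exponentiating:
PE(x + x^2) = 1 / ((1 - x)(1 - x^2)).
This is the generating function for partitions of n into parts of size 1 or 2. The number of 2's can be any j in 0..90, and the rest are 1's, so
[x^180] = floor(180/2) + 1 = 91.

91


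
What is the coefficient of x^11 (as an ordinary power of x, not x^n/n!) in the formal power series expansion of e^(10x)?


The exponential series is e^y = sum_{k>=0} y^k / k!. Substituting y = 10x gives
e^(10x) = sum_{k>=0} 10^k x^k / k!.
So the coefficient of x^n is a^n/n! with a = 10, n = 11:
10^11 / 11! = 100000000000/39916800 = 15625000/6237

15625000/6237


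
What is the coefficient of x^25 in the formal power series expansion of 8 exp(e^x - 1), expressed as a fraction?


exp(e^x - 1) is the exponential generating function for the Bell numbers Bell_k: exp(e^x - 1) = sum_{k>=0} Bell_k x^k / k!.
So the coefficient of x^25 in 8 exp(e^x - 1) is 8 Bell_25 / 25!.
Computing: Bell_25 = 4638590332229999353 and 25! = 15511210043330985984000000, giving
8 * 4638590332229999353/15511210043330985984000000 = 356814640940769181/149146250416644096000000.

356814640940769181/149146250416644096000000


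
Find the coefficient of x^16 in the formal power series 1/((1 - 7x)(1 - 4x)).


By partial fractions or Cauchy convolution:
The coefficient equals sum_{k=0}^{16} 7^k * 4^(16-k).
= 77537778039341

77537778039341


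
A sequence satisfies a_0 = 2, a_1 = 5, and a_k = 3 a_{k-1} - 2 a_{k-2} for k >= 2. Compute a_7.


The characteristic equation is t^2 - 3 t + 2 = 0, with roots r_1 = 2 and r_2 = 1 (so c_1 = r_1 + r_2, c_2 = -r_1 r_2 as required).
One can use the closed form a_n = A r_1^n + B r_2^n, but direct iteration is more reliable:
a_0 = 2, a_1 = 5, a_2 = 11, a_3 = 23, a_4 = 47, a_5 = 95, a_6 = 191, a_7 = 383.
So a_7 = 383.

383


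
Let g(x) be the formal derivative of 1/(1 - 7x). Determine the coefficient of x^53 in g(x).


Differentiate termwise: d/dx sum_{k>=0} 7^k x^k = sum_{k>=1} k 7^k x^(k-1) = sum_{j>=0} (j+1) 7^(j+1) x^j.
Equivalently, d/dx [1/(1 - 7x)] = 7/(1 - 7x)^2.
For j = 53: 54 * 7^54 = 54 * 4318114567396436564035293097707728087552248849 = 233178186639407574457905827276217316727821437846.

233178186639407574457905827276217316727821437846


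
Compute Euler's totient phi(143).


phi(n) counts integers in [1, n] coprime to n. Using the multiplicative formula phi(n) = n * prod_{p | n} (1 - 1/p):
143 = 11 * 13, so
phi(143) = 143 * (1 - 1/11) * (1 - 1/13) = 120.

120


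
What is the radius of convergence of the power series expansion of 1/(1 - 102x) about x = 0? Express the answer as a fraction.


Expanding 1/(1 - 102x) = sum_{k>=0} 102^k x^k, the series converges when |102x| < 1, i.e., |x| < 1/102.
So the radius of convergence is 1/102 = 1/102.

1/102


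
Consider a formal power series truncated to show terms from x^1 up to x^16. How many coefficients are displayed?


From x^1 to x^16 inclusive, the count is 16 - 1 + 1 = 16.

16


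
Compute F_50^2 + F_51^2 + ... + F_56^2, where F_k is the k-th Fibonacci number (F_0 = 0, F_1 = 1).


There is a standard identity sum_{k=0}^{N} F_k^2 = F_N * F_{N+1} (proved inductively from the telescoping relation F_k^2 = F_k F_{k+1} - F_{k-1} F_k). Then
sum_{k=50}^{56} F_k^2 = F_56 F_57 - F_49 F_50.
Computing: F_56 = 225851433717, F_57 = 365435296162, F_49 = 7778742049, F_50 = 12586269025.
Sum = 225851433717 * 365435296162 - 7778742049 * 12586269025 = 82436180228879413761929.

82436180228879413761929


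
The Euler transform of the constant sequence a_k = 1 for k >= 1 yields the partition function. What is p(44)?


The Euler transform converts the sequence a_k = 1 into the number of integer partitions.
Using the recurrence or dynamic programming:
p(44) = 75175

75175


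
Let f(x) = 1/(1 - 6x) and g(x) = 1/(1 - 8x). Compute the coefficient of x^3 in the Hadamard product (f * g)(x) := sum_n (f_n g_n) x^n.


f has coefficients f_k = 6^k and g has coefficients g_k = 8^k, so the Hadamard product has coefficient (f*g)_k = 6^k * 8^k = 48^k.
For k = 3: 48^3 = 110592.

110592


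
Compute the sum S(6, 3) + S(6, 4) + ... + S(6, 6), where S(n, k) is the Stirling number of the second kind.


By definition, S(n, k) counts partitions of an n-set into exactly k nonempty blocks.
Computing row n = 6 for k = 3..6:
S(6, k): 90, 65, 15, 1
Sum = 171.

171


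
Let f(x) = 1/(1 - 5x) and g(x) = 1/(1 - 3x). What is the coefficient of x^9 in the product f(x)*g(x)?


The coefficient of x^n in f*g is the Cauchy product: sum_{k=0}^{n} a^k * b^(n-k).
With a=5, b=3, n=9:
sum_{k=0}^{9} 5^k * 3^(9-k)
= 4853288

4853288


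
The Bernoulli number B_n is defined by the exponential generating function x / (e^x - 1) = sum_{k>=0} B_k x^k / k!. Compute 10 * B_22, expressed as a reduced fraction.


Bernoulli numbers can also be computed recursively via B_0 = 1 and sum_{j=0}^{m} C(m+1, j) B_j = 0 for m >= 1. Odd-index Bernoulli numbers vanish for k >= 3.
Computing B_22 = 854513/138, so 10 * B_22 = 10 * 854513/138 = 4272565/69.

4272565/69


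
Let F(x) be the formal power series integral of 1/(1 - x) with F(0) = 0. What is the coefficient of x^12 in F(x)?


1/(1 - x) = sum_{k>=0} x^k. Integrating termwise and using F(0) = 0 gives
F(x) = sum_{k>=0} x^(k+1) / (k+1) = sum_{m>=1} x^m / m = -ln(1 - x).
So the coefficient of x^12 is 1/12 = 1/12.

1/12


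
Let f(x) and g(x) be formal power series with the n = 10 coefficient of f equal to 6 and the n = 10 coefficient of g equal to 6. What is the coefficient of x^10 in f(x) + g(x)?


Addition of formal power series is termwise.
The coefficient of x^10 in f + g = 6 + 6
= 12

12


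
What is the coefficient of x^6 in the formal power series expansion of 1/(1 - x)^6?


The expansion 1/(1 - x)^r = sum_{k>=0} C(k + r - 1, r - 1) x^k follows from the multiset / negative-binomial theorem (or from repeated differentiation of the geometric series).
For r = 6 and k = 6:
C(11, 5) = 39916800 / (120 * 720) = 462.

462


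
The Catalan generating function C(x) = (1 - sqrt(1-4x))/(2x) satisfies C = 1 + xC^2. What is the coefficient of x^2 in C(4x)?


Substituting x -> 4x scales the n-th coefficient by 4^n, so [x^2] C(4x) = 4^2 * C_2.
C_2 = C(2*2, 2)/(3) = 6/3 = 2.
So 4^2 * 2 = 16 * 2 = 32.

32


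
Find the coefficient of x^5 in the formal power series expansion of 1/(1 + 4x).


Write 1/(1 + c x) = 1/(1 - (-c) x) and apply the geometric-series identity
1/(1 - y) = sum_{k>=0} y^k to get 1/(1 + c x) = sum_{k>=0} (-c)^k x^k.
So the coefficient of x^k is (-c)^k = (-1)^k * c^k.
Here c = 4 and k = 5:
(-4)^5 = -1 * 1024 = -1024

-1024


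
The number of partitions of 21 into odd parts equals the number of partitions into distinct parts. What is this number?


Computing partitions of 21 into odd parts (1, 3, 5, ...):
Using the generating function prod_{k>=0} 1/(1-x^(2k+1)),
the count is 76

76


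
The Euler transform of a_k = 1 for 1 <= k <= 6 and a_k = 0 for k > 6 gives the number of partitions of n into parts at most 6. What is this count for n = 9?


Partitions of 9 into parts at most 6:
Using generating function (1-x)^(-1)(1-x^2)^(-1)...(1-x^6)^(-1),
the coefficient of x^9 = 26

26


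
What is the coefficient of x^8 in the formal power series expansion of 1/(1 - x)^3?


The expansion 1/(1 - x)^r = sum_{k>=0} C(k + r - 1, r - 1) x^k follows from the multiset / negative-binomial theorem (or from repeated differentiation of the geometric series).
For r = 3 and k = 8:
C(10, 2) = 3628800 / (2 * 40320) = 45.

45


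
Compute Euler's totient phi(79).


phi(n) counts integers in [1, n] coprime to n. Using the multiplicative formula phi(n) = n * prod_{p | n} (1 - 1/p):
79 = 79, so
phi(79) = 79 * (1 - 1/79) = 78.

78


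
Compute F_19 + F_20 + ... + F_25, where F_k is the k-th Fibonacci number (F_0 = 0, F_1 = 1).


Use the identity sum_{k=0}^{N} F_k = F_{N+2} - 1 (which follows from F_{k+2} - F_{k+1} = F_k). Then
sum_{k=19}^{25} F_k = (F_{27} - 1) - (F_{20} - 1) = F_{27} - F_{20}.
Computing: F_{27} = 196418, F_{20} = 6765, so
Sum = 196418 - 6765 = 189653.

189653


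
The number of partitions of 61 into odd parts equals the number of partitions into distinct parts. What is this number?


Computing partitions of 61 into odd parts (1, 3, 5, ...):
Using the generating function prod_{k>=0} 1/(1-x^(2k+1)),
the count is 12076

12076


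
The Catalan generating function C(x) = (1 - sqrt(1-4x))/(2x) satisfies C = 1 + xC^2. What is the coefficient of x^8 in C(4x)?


Substituting x -> 4x scales the n-th coefficient by 4^n, so [x^8] C(4x) = 4^8 * C_8.
C_8 = C(2*8, 8)/(9) = 12870/9 = 1430.
So 4^8 * 1430 = 65536 * 1430 = 93716480.

93716480


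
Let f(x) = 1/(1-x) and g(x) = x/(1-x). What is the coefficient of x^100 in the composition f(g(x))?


First simplify the composition: f(g(x)) = 1/(1 - x/(1-x)) = (1-x)/((1-x) - x) = (1-x)/(1-2x).
Now extract the coefficient. Write (1-x)/(1-2x) = 1/(1-2x) - x/(1-2x).
The coefficient of x^n in 1/(1-2x) is 2^n, and in x/(1-2x) is 2^(n-1) (for n >= 1).
So the coefficient of x^100 is 2^100 - 2^99 = 1267650600228229401496703205376 - 633825300114114700748351602688 = 633825300114114700748351602688.

633825300114114700748351602688


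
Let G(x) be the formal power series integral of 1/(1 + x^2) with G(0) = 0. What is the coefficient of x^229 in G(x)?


1/(1 + x^2) = sum_{j>=0} (-1)^j x^(2j). Integrating termwise with G(0) = 0:
G(x) = sum_{j>=0} (-1)^j x^(2j+1) / (2j+1) = arctan(x).
Only odd powers are nonzero. For x^229 write 229 = 2*114 + 1, giving
(-1)^114 / 229 = 1/229 = 1/229.

1/229


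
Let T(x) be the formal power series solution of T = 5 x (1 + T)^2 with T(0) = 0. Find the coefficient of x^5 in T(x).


Apply the Lagrange inversion formula: if T = 5 x * phi(T) with phi(t) = (1 + t)^2, then [x^n] T = 5^n * (1/n) [t^(n-1)] phi(t)^n = 5^n * (1/n) [t^(n-1)] (1 + t)^(2n) = 5^n * (1/n) C(2n, n-1).
Using the identity C(2n, n-1) = C(2n, n) * n / (n+1), the unscaled factor equals C(2n, n) / (n+1) = C_n, the n-th Catalan number.
For n = 5: C_5 = C(10, 5) / 6 = 252/6 = 42.
With the 5^5 = 3125 factor, the coefficient is 3125 * 42 = 131250.

131250


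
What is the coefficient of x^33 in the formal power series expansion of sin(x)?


The Maclaurin series is sin(t) = sum_{k>=0} (-1)^k t^(2k+1) / (2k+1)!, so substituting t = x, only odd powers of x are nonzero, with coefficient of x^(2k+1) equal to (-1)^k / (2k+1)!.
Write 33 = 2*16 + 1, giving the coefficient (-1)^16 / 33! = 1/8683317618811886495518194401280000000 = 1/8683317618811886495518194401280000000.

1/8683317618811886495518194401280000000


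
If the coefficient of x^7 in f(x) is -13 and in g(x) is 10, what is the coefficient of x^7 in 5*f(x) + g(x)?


Scalar multiplication scales coefficients: 5 * -13 = -65.
Then add the g coefficient: -65 + 10
= -55

-55


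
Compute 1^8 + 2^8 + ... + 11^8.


This power sum has a closed form given by Faulhaber's formula
sum_{k=1}^{m} k^p = (1 / (p + 1)) * sum_{j=0}^{p} C(p + 1, j) B_j m^(p + 1 - j),
but for small m direct computation is fastest:
1 + 256 + 6561 + 65536 + 390625 + 1679616 + 5764801 + 16777216 + 43046721 + 100000000 + 214358881 = 382090214.

382090214


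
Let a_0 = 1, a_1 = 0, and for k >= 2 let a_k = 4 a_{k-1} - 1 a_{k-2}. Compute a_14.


Iterating the recurrence forward:
a_0 = 1
a_1 = 0
a_2 = 4*0 - 1*1 = -1
a_3 = 4*-1 - 1*0 = -4
a_4 = 4*-4 - 1*-1 = -15
a_5 = 4*-15 - 1*-4 = -56
a_6 = 4*-56 - 1*-15 = -209
a_7 = 4*-209 - 1*-56 = -780
a_8 = 4*-780 - 1*-209 = -2911
a_9 = 4*-2911 - 1*-780 = -10864
a_10 = 4*-10864 - 1*-2911 = -40545
a_11 = 4*-40545 - 1*-10864 = -151316
a_12 = 4*-151316 - 1*-40545 = -564719
a_13 = 4*-564719 - 1*-151316 = -2107560
a_14 = 4*-2107560 - 1*-564719 = -7865521
So a_14 = -7865521.

-7865521


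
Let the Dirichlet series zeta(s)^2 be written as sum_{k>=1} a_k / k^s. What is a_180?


The Dirichlet convolution of the constant function 1 with itself gives (1 * 1)(k) = sum_{d | k} 1 = d(k), the number of positive divisors of k.
Since zeta(s) = sum_{k>=1} 1/k^s, we have zeta(s)^2 = sum_{k>=1} d(k)/k^s, so a_k = d(k).
For k = 180: the divisors are 1, 2, 3, 4, 5, 6, 9, 10, 12, 15, 18, 20, 30, 36, 45, 60, 90, 180.
Count = 18.

18


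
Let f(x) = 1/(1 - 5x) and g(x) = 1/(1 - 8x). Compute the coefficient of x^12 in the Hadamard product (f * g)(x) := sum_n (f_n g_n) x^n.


f has coefficients f_k = 5^k and g has coefficients g_k = 8^k, so the Hadamard product has coefficient (f*g)_k = 5^k * 8^k = 40^k.
For k = 12: 40^12 = 16777216000000000000.

16777216000000000000


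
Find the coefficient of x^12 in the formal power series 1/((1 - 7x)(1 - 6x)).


By partial fractions or Cauchy convolution:
The coefficient equals sum_{k=0}^{12} 7^k * 6^(12-k).
= 83828316391

83828316391


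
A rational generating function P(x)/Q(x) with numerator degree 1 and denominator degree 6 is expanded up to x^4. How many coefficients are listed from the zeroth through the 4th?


Expanding up to x^4 gives the coefficients for x^0, x^1, ..., x^4.
That is 4 + 1 = 5 coefficients in total.

5


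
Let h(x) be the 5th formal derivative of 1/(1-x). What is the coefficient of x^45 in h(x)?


Differentiating 5 times: d^5/dx^5 [1/(1-x)] = 5!/(1-x)^6.
The expansion 1/(1-x)^6 = sum_{k>=0} C(k+5, 5) x^k, so the coefficient of x^n in 5!/(1-x)^6 is 5! * C(n+5, 5).
For n = 45: 120 * C(50, 5) = 120 * 2118760 = 254251200

254251200


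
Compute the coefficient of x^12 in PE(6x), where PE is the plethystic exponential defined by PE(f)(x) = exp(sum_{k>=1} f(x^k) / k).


With f(x) = 6x, the exponent is sum_{k>=1} 6 x^k / k = 6 * (-ln(1 - x)). Exponentiating:
PE(6x) = exp(-6 ln(1 - x)) = 1/(1 - x)^6.
By the negative binomial expansion, [x^n] 1/(1 - x)^6 = C(n + 5, 5).
For n = 12: C(17, 5) = 6188.

6188


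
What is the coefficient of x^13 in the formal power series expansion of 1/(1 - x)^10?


The negative binomial / multiset identity is
1/(1 - x)^r = sum_{k>=0} C(k + r - 1, r - 1) x^k.
Here r = 10 and k = 13, so the coefficient is
C(13 + 9, 9) = C(22, 9)
= 497420

497420


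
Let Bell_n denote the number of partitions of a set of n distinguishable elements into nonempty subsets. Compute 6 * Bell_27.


Bell_27 can be computed from the Bell triangle or from Dobinski's identity Bell_n = (1/e) * sum_{k>=0} k^n / k!.
Computing Bell_27 = 545717047936059989389.
Then 6 * 545717047936059989389 = 3274302287616359936334.

3274302287616359936334


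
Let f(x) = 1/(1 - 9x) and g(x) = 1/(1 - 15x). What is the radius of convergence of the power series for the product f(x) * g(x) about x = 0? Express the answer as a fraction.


The radius of 1/(1 - 9x) is 1/9 (nearest singularity at x = 1/9), and the radius of 1/(1 - 15x) is 1/15.
The product f(x)*g(x) = 1/((1 - 9x)(1 - 15x)) has singularities at both 1/9 and 1/15, so its radius of convergence is the distance to the nearest one:
min(1/9, 1/15) = 1/15.

1/15


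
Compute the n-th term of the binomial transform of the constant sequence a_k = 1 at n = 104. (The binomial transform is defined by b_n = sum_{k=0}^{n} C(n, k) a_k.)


With a_k = 1 for all k, b_n = sum_{k=0}^{n} C(n, k) = 2^n by the binomial theorem.
For n = 104: 2^104 = 20282409603651670423947251286016.

20282409603651670423947251286016


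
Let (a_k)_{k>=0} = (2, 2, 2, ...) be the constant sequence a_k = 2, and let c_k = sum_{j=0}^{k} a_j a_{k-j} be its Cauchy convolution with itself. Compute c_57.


Since a_j = 2 for all j >= 0, the convolution sum becomes
c_k = sum_{j=0}^{k} 2 * 2 = 4 * (k + 1).
Equivalently, the generating function of (a_k) is 2/(1 - x) and its square is 4/(1 - x)^2 = sum_{k>=0} 4(k + 1) x^k.
For k = 57: 4 * 58 = 232.

232


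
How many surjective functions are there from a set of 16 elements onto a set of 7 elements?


By inclusion-exclusion on which target elements are missed, the number of surjections from an n-set onto a k-set is
surj(n, k) = sum_{j=0}^{k} (-1)^j C(k, j) (k - j)^n.
Equivalently surj(n, k) = k! * S(n, k), where S(n, k) is the Stirling number of the second kind.
For n = 16, k = 7:
S(16, 7) = 3281882604, so
surj = 7! * 3281882604 = 5040 * 3281882604 = 16540688324160.

16540688324160


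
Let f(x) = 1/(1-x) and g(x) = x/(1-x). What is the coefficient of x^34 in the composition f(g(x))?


First simplify the composition: f(g(x)) = 1/(1 - x/(1-x)) = (1-x)/((1-x) - x) = (1-x)/(1-2x).
Now extract the coefficient. Write (1-x)/(1-2x) = 1/(1-2x) - x/(1-2x).
The coefficient of x^n in 1/(1-2x) is 2^n, and in x/(1-2x) is 2^(n-1) (for n >= 1).
So the coefficient of x^34 is 2^34 - 2^33 = 17179869184 - 8589934592 = 8589934592.

8589934592


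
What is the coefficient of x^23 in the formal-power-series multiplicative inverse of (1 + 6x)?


The inverse is 1/(1 + 6x). Apply the geometric identity 1/(1 - y) = sum_{k>=0} y^k with y = -6x:
1/(1 + 6x) = sum_{k>=0} (-6)^k x^k.
So the coefficient of x^23 is (-6)^23 = -789730223053602816.

-789730223053602816


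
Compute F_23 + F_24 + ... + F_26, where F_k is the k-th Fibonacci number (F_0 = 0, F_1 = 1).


Use the identity sum_{k=0}^{N} F_k = F_{N+2} - 1 (which follows from F_{k+2} - F_{k+1} = F_k). Then
sum_{k=23}^{26} F_k = (F_{28} - 1) - (F_{24} - 1) = F_{28} - F_{24}.
Computing: F_{28} = 317811, F_{24} = 46368, so
Sum = 317811 - 46368 = 271443.

271443


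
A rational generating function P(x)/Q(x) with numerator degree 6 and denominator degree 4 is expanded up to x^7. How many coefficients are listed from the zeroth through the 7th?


Expanding up to x^7 gives the coefficients for x^0, x^1, ..., x^7.
That is 7 + 1 = 8 coefficients in total.

8


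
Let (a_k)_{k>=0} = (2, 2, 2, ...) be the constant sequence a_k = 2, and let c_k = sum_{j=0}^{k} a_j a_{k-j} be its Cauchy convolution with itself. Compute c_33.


Since a_j = 2 for all j >= 0, the convolution sum becomes
c_k = sum_{j=0}^{k} 2 * 2 = 4 * (k + 1).
Equivalently, the generating function of (a_k) is 2/(1 - x) and its square is 4/(1 - x)^2 = sum_{k>=0} 4(k + 1) x^k.
For k = 33: 4 * 34 = 136.

136


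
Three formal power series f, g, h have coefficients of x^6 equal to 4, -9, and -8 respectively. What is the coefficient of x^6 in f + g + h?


Series addition is componentwise:
4 + -9 + -8
= -13

-13


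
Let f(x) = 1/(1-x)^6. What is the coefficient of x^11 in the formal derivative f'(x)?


Differentiate: d/dx [ 1/(1-x)^r ] = r / (1-x)^(r+1).
Here r = 6, so f'(x) = 6 / (1-x)^7.
The expansion of 1/(1-x)^(r+1) has coefficient of x^n equal to C(n+r, r).
So the coefficient of x^11 in f'(x) is
6 * C(17, 6) = 6 * 12376 = 74256

74256


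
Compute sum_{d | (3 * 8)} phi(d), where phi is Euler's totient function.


First, 3 * 8 = 24. One classical identity is sum_{d | n} phi(d) = n (each k in [1, n] has a unique gcd with n, and among the k's with gcd(k, n) = n/d there are phi(d) of them). So the sum equals 24. We also verify directly:
Divisors of 24: 1, 2, 3, 4, 6, 8, 12, 24.
phi values: 1, 1, 2, 2, 2, 4, 4, 8.
Sum = 24.

24


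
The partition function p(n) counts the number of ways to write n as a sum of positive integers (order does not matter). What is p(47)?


Using the generating function prod_{k>=1} 1/(1-x^k), we compute p(47).
By dynamic programming over parts 1 through 47:
p(47) = 124754

124754


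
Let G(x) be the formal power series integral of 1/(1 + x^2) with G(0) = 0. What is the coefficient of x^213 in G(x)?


1/(1 + x^2) = sum_{j>=0} (-1)^j x^(2j). Integrating termwise with G(0) = 0:
G(x) = sum_{j>=0} (-1)^j x^(2j+1) / (2j+1) = arctan(x).
Only odd powers are nonzero. For x^213 write 213 = 2*106 + 1, giving
(-1)^106 / 213 = 1/213 = 1/213.

1/213


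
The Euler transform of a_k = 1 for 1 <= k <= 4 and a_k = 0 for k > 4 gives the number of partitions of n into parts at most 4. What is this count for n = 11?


Partitions of 11 into parts at most 4:
Using generating function (1-x)^(-1)(1-x^2)^(-1)...(1-x^4)^(-1),
the coefficient of x^11 = 27

27


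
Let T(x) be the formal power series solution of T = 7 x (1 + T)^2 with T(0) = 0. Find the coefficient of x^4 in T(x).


Apply the Lagrange inversion formula: if T = 7 x * phi(T) with phi(t) = (1 + t)^2, then [x^n] T = 7^n * (1/n) [t^(n-1)] phi(t)^n = 7^n * (1/n) [t^(n-1)] (1 + t)^(2n) = 7^n * (1/n) C(2n, n-1).
Using the identity C(2n, n-1) = C(2n, n) * n / (n+1), the unscaled factor equals C(2n, n) / (n+1) = C_n, the n-th Catalan number.
For n = 4: C_4 = C(8, 4) / 5 = 70/5 = 14.
With the 7^4 = 2401 factor, the coefficient is 2401 * 14 = 33614.

33614


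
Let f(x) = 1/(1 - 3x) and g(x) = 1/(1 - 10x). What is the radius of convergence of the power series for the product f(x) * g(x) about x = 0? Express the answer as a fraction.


The radius of 1/(1 - 3x) is 1/3 (nearest singularity at x = 1/3), and the radius of 1/(1 - 10x) is 1/10.
The product f(x)*g(x) = 1/((1 - 3x)(1 - 10x)) has singularities at both 1/3 and 1/10, so its radius of convergence is the distance to the nearest one:
min(1/3, 1/10) = 1/10.

1/10


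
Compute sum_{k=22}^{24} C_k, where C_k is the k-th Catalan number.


C_22 through C_24: 91482563640, 343059613650, 1289904147324
Sum = 91482563640 + 343059613650 + 1289904147324
= 1724446324614

1724446324614


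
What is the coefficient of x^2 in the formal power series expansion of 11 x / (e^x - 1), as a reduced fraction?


The exponential generating function for Bernoulli numbers is
x / (e^x - 1) = sum_{k>=0} B_k x^k / k!.
So the coefficient of x^2 in 11 x / (e^x - 1) is 11 B_2 / 2!.
Computing: B_2 = 1/6, 2! = 2, giving
11 * 1/6 / 2 = 11/12.

11/12


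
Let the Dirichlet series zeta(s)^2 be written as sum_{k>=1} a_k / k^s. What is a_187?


The Dirichlet convolution of the constant function 1 with itself gives (1 * 1)(k) = sum_{d | k} 1 = d(k), the number of positive divisors of k.
Since zeta(s) = sum_{k>=1} 1/k^s, we have zeta(s)^2 = sum_{k>=1} d(k)/k^s, so a_k = d(k).
For k = 187: the divisors are 1, 11, 17, 187.
Count = 4.

4


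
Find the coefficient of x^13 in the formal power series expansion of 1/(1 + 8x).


Write 1/(1 + c x) = 1/(1 - (-c) x) and apply the geometric-series identity
1/(1 - y) = sum_{k>=0} y^k to get 1/(1 + c x) = sum_{k>=0} (-c)^k x^k.
So the coefficient of x^k is (-c)^k = (-1)^k * c^k.
Here c = 8 and k = 13:
(-8)^13 = -1 * 549755813888 = -549755813888

-549755813888


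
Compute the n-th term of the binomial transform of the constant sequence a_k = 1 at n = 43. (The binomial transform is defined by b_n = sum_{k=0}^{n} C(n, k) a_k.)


With a_k = 1 for all k, b_n = sum_{k=0}^{n} C(n, k) = 2^n by the binomial theorem.
For n = 43: 2^43 = 8796093022208.

8796093022208


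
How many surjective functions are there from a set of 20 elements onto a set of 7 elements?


By inclusion-exclusion on which target elements are missed, the number of surjections from an n-set onto a k-set is
surj(n, k) = sum_{j=0}^{k} (-1)^j C(k, j) (k - j)^n.
Equivalently surj(n, k) = k! * S(n, k), where S(n, k) is the Stirling number of the second kind.
For n = 20, k = 7:
S(20, 7) = 11143554045652, so
surj = 7! * 11143554045652 = 5040 * 11143554045652 = 56163512390086080.

56163512390086080


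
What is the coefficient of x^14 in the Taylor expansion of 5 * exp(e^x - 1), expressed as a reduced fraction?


exp(e^x - 1) = sum_{k>=0} Bell_k x^k / k!, where Bell_k is the k-th Bell number.
So the coefficient of x^14 is 5 * Bell_14 / 14!.
Computing: Bell_14 = 190899322 and 14! = 87178291200, giving
5 * 190899322/87178291200 = 95449661/8717829120.

95449661/8717829120


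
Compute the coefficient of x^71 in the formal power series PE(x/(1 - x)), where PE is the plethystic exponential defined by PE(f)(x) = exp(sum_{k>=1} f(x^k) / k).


For f(x) = x/(1 - x) we have
sum_{k>=1} f(x^k) / k = sum_{k>=1} (1/k) * x^k / (1 - x^k) = sum_{k, m >= 1} x^(k m) / k,
which after exponentiating simplifies to
PE(x/(1 - x)) = prod_{k>=1} 1 / (1 - x^k).
This is the generating function for the partition function p(n), so the coefficient of x^71 is p(71).
Computing p(71) by dynamic programming over parts 1, 2, ..., 71: p(71) = 4697205.

4697205


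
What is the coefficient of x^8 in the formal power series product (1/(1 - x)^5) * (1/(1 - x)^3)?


Combine the factors: (1/(1 - x)^5) * (1/(1 - x)^3) = 1/(1 - x)^8.
Then use 1/(1 - x)^r = sum_{k>=0} C(k + r - 1, r - 1) x^k with r = 8 and k = 8:
C(15, 7) = 6435.

6435


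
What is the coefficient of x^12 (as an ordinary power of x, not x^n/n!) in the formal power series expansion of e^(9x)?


The exponential series is e^y = sum_{k>=0} y^k / k!. Substituting y = 9x gives
e^(9x) = sum_{k>=0} 9^k x^k / k!.
So the coefficient of x^n is a^n/n! with a = 9, n = 12:
9^12 / 12! = 282429536481/479001600 = 1162261467/1971200

1162261467/1971200


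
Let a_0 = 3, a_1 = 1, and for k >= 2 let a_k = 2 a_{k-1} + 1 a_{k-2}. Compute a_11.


Iterating the recurrence forward:
a_0 = 3
a_1 = 1
a_2 = 2*1 + 1*3 = 5
a_3 = 2*5 + 1*1 = 11
a_4 = 2*11 + 1*5 = 27
a_5 = 2*27 + 1*11 = 65
a_6 = 2*65 + 1*27 = 157
a_7 = 2*157 + 1*65 = 379
a_8 = 2*379 + 1*157 = 915
a_9 = 2*915 + 1*379 = 2209
a_10 = 2*2209 + 1*915 = 5333
a_11 = 2*5333 + 1*2209 = 12875
So a_11 = 12875.

12875


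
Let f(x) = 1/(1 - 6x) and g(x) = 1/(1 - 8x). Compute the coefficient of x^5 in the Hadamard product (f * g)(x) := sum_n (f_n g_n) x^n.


f has coefficients f_k = 6^k and g has coefficients g_k = 8^k, so the Hadamard product has coefficient (f*g)_k = 6^k * 8^k = 48^k.
For k = 5: 48^5 = 254803968.

254803968


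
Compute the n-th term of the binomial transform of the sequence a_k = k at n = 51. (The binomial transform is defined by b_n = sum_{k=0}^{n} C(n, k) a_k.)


With a_k = k, b_n = sum_{k=0}^{n} C(n, k) k. Using k * C(n, k) = n * C(n-1, k-1) gives b_n = n * sum_{k>=1} C(n-1, k-1) = n * 2^(n-1).
For n = 51: 51 * 2^50 = 51 * 1125899906842624 = 57420895248973824.

57420895248973824


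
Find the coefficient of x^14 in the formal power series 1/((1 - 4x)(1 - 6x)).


By partial fractions or Cauchy convolution:
The coefficient equals sum_{k=0}^{14} 4^k * 6^(14-k).
= 234555621376

234555621376


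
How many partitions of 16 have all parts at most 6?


Using the generating function (1-x)^(-1)(1-x^2)^(-1)...(1-x^6)^(-1),
the coefficient of x^16 counts these restricted partitions.
Result = 136

136


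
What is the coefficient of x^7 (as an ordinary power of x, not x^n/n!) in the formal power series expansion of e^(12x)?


The exponential series is e^y = sum_{k>=0} y^k / k!. Substituting y = 12x gives
e^(12x) = sum_{k>=0} 12^k x^k / k!.
So the coefficient of x^n is a^n/n! with a = 12, n = 7:
12^7 / 7! = 35831808/5040 = 248832/35

248832/35


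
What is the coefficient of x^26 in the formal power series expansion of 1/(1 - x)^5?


The negative binomial / multiset identity is
1/(1 - x)^r = sum_{k>=0} C(k + r - 1, r - 1) x^k.
Here r = 5 and k = 26, so the coefficient is
C(26 + 4, 4) = C(30, 4)
= 27405

27405


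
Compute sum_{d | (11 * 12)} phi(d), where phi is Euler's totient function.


First, 11 * 12 = 132. One classical identity is sum_{d | n} phi(d) = n (each k in [1, n] has a unique gcd with n, and among the k's with gcd(k, n) = n/d there are phi(d) of them). So the sum equals 132. We also verify directly:
Divisors of 132: 1, 2, 3, 4, 6, 11, 12, 22, 33, 44, 66, 132.
phi values: 1, 1, 2, 2, 2, 10, 4, 10, 20, 20, 20, 40.
Sum = 132.

132


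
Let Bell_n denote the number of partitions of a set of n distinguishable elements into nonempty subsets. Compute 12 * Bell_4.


Bell_4 can be computed from the Bell triangle or from Dobinski's identity Bell_n = (1/e) * sum_{k>=0} k^n / k!.
Computing Bell_4 = 15.
Then 12 * 15 = 180.

180


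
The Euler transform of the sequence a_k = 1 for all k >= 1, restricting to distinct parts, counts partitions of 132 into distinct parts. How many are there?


Partitions of 132 into distinct parts can be computed via generating function.
Product (1+x)(1+x^2)(1+x^3)...
The coefficient of x^132 = 5392550

5392550


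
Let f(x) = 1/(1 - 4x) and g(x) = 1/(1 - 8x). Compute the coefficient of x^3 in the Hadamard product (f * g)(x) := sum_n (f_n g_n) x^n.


f has coefficients f_k = 4^k and g has coefficients g_k = 8^k, so the Hadamard product has coefficient (f*g)_k = 4^k * 8^k = 32^k.
For k = 3: 32^3 = 32768.

32768


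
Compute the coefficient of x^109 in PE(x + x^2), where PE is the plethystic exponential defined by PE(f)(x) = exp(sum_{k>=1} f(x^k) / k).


With f(x) = x + x^2, the exponent is sum_{k>=1} (x^k + x^(2k)) / k = -ln(1 - x) - ln(1 - x^2). Exponentiating:
PE(x + x^2) = 1 / ((1 - x)(1 - x^2)).
This is the generating function for partitions of n into parts of size 1 or 2. The number of 2's can be any j in 0..54, and the rest are 1's, so
[x^109] = floor(109/2) + 1 = 55.

55


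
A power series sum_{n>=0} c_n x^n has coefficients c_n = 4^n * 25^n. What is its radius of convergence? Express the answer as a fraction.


By the root test (Cauchy-Hadamard), the radius is R = 1 / limsup_n |c_n|^(1/n).
Here |c_n|^(1/n) = (4^n * 25^n)^(1/n) = 4 * 25 = 100 for all n.
So R = 1/100 = 1/100.

1/100


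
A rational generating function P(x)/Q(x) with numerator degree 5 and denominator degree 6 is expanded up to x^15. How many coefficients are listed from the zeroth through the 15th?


Expanding up to x^15 gives the coefficients for x^0, x^1, ..., x^15.
That is 15 + 1 = 16 coefficients in total.

16


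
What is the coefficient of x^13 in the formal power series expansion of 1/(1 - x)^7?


The expansion 1/(1 - x)^r = sum_{k>=0} C(k + r - 1, r - 1) x^k follows from the multiset / negative-binomial theorem (or from repeated differentiation of the geometric series).
For r = 7 and k = 13:
C(19, 6) = 121645100408832000 / (720 * 6227020800) = 27132.

27132


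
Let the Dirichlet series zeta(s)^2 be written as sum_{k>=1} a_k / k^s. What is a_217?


The Dirichlet convolution of the constant function 1 with itself gives (1 * 1)(k) = sum_{d | k} 1 = d(k), the number of positive divisors of k.
Since zeta(s) = sum_{k>=1} 1/k^s, we have zeta(s)^2 = sum_{k>=1} d(k)/k^s, so a_k = d(k).
For k = 217: the divisors are 1, 7, 31, 217.
Count = 4.

4


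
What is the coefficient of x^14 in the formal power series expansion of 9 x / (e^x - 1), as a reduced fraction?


The exponential generating function for Bernoulli numbers is
x / (e^x - 1) = sum_{k>=0} B_k x^k / k!.
So the coefficient of x^14 in 9 x / (e^x - 1) is 9 B_14 / 14!.
Computing: B_14 = 7/6, 14! = 87178291200, giving
9 * 7/6 / 87178291200 = 1/8302694400.

1/8302694400


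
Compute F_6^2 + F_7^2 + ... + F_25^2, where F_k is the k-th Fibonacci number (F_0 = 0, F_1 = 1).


There is a standard identity sum_{k=0}^{N} F_k^2 = F_N * F_{N+1} (proved inductively from the telescoping relation F_k^2 = F_k F_{k+1} - F_{k-1} F_k). Then
sum_{k=6}^{25} F_k^2 = F_25 F_26 - F_5 F_6.
Computing: F_25 = 75025, F_26 = 121393, F_5 = 5, F_6 = 8.
Sum = 75025 * 121393 - 5 * 8 = 9107509785.

9107509785


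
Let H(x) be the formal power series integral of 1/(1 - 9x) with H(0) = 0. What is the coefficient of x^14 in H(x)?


1/(1 - 9x) = sum_{k>=0} 9^k x^k. Integrating termwise with H(0) = 0:
H(x) = sum_{k>=0} 9^k x^(k+1) / (k+1) = sum_{m>=1} 9^(m-1) x^m / m.
For m = 14: 9^13/14 = 2541865828329/14 = 2541865828329/14.

2541865828329/14


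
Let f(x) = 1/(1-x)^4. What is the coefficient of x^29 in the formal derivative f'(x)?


Differentiate: d/dx [ 1/(1-x)^r ] = r / (1-x)^(r+1).
Here r = 4, so f'(x) = 4 / (1-x)^5.
The expansion of 1/(1-x)^(r+1) has coefficient of x^n equal to C(n+r, r).
So the coefficient of x^29 in f'(x) is
4 * C(33, 4) = 4 * 40920 = 163680

163680


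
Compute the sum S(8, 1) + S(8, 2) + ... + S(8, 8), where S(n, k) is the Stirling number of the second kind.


By definition, S(n, k) counts partitions of an n-set into exactly k nonempty blocks.
Computing row n = 8 for k = 1..8:
S(8, k): 1, 127, 966, 1701, 1050, 266, 28, 1
Sum = 4140. (This equals Bell_8 since the sum runs over all k.)

4140


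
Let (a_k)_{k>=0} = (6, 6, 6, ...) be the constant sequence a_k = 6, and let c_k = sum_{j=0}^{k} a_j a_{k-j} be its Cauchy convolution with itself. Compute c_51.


Since a_j = 6 for all j >= 0, the convolution sum becomes
c_k = sum_{j=0}^{k} 6 * 6 = 36 * (k + 1).
Equivalently, the generating function of (a_k) is 6/(1 - x) and its square is 36/(1 - x)^2 = sum_{k>=0} 36(k + 1) x^k.
For k = 51: 36 * 52 = 1872.

1872


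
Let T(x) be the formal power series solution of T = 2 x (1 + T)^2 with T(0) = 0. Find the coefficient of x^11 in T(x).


Apply the Lagrange inversion formula: if T = 2 x * phi(T) with phi(t) = (1 + t)^2, then [x^n] T = 2^n * (1/n) [t^(n-1)] phi(t)^n = 2^n * (1/n) [t^(n-1)] (1 + t)^(2n) = 2^n * (1/n) C(2n, n-1).
Using the identity C(2n, n-1) = C(2n, n) * n / (n+1), the unscaled factor equals C(2n, n) / (n+1) = C_n, the n-th Catalan number.
For n = 11: C_11 = C(22, 11) / 12 = 705432/12 = 58786.
With the 2^11 = 2048 factor, the coefficient is 2048 * 58786 = 120393728.

120393728


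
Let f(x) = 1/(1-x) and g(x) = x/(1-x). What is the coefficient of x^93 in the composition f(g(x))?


First simplify the composition: f(g(x)) = 1/(1 - x/(1-x)) = (1-x)/((1-x) - x) = (1-x)/(1-2x).
Now extract the coefficient. Write (1-x)/(1-2x) = 1/(1-2x) - x/(1-2x).
The coefficient of x^n in 1/(1-2x) is 2^n, and in x/(1-2x) is 2^(n-1) (for n >= 1).
So the coefficient of x^93 is 2^93 - 2^92 = 9903520314283042199192993792 - 4951760157141521099596496896 = 4951760157141521099596496896.

4951760157141521099596496896


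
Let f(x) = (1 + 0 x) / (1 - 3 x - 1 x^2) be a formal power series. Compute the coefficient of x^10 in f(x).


Write f(x) = sum_{k>=0} a_k x^k. Multiplying both sides by 1 - 3 x - 1 x^2 gives
(1 - 3 x - 1 x^2) sum_{k>=0} a_k x^k = 1 + 0 x.
Matching coefficients:
 x^0: a_0 = 1
 x^1: a_1 - 3 a_0 = 0  =>  a_1 = 3*1 + 0 = 3
 x^k (k >= 2): a_k = 3 a_{k-1} + 1 a_{k-2}.
Iterating: a_2 = 10, a_3 = 33, a_4 = 109, a_5 = 360, a_6 = 1189, a_7 = 3927, a_8 = 12970, a_9 = 42837, a_10 = 141481.
So the coefficient of x^10 is 141481.

141481


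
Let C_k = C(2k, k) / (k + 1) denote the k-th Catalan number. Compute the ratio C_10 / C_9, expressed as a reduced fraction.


Using C_k = (2k)! / (k! (k+1)!), the ratio C_{k+1}/C_k simplifies to
C_{k+1}/C_k = [(2k+2)! / ((k+1)! (k+2)!)] * [k! (k+1)! / (2k)!]
 = (2k+2)(2k+1) / ((k+1)(k+2)) = 2(2k+1) / (k+2).
For k = 9: 2(2*9 + 1) / (9 + 2) = 38/11 = 38/11.

38/11


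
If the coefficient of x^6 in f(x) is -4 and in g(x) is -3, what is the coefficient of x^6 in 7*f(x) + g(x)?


Scalar multiplication scales coefficients: 7 * -4 = -28.
Then add the g coefficient: -28 + -3
= -31

-31


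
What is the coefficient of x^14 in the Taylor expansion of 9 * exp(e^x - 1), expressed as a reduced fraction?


exp(e^x - 1) = sum_{k>=0} Bell_k x^k / k!, where Bell_k is the k-th Bell number.
So the coefficient of x^14 is 9 * Bell_14 / 14!.
Computing: Bell_14 = 190899322 and 14! = 87178291200, giving
9 * 190899322/87178291200 = 95449661/4843238400.

95449661/4843238400


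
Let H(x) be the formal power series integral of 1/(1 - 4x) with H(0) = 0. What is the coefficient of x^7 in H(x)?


1/(1 - 4x) = sum_{k>=0} 4^k x^k. Integrating termwise with H(0) = 0:
H(x) = sum_{k>=0} 4^k x^(k+1) / (k+1) = sum_{m>=1} 4^(m-1) x^m / m.
For m = 7: 4^6/7 = 4096/7 = 4096/7.

4096/7


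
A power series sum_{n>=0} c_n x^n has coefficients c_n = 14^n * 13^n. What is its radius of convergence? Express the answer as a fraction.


By the root test (Cauchy-Hadamard), the radius is R = 1 / limsup_n |c_n|^(1/n).
Here |c_n|^(1/n) = (14^n * 13^n)^(1/n) = 14 * 13 = 182 for all n.
So R = 1/182 = 1/182.

1/182


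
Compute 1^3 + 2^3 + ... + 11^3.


This power sum has a closed form given by Faulhaber's formula
sum_{k=1}^{m} k^p = (1 / (p + 1)) * sum_{j=0}^{p} C(p + 1, j) B_j m^(p + 1 - j),
but for small m direct computation is fastest:
1 + 8 + 27 + 64 + 125 + 216 + 343 + 512 + 729 + 1000 + 1331 = 4356.

4356


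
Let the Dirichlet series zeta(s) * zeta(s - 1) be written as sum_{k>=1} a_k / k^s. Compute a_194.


Convolution gives a_k = sum_{d | k} d * 1 = sum_{d | k} d = sigma(k), the sum of positive divisors of k.
For k = 194, the divisors are 1, 2, 97, 194, so
sigma(194) = 1 + 2 + 97 + 194 = 294.

294


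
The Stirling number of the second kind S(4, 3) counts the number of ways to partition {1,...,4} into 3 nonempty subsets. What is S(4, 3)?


Using the explicit formula S(n,k) = (1/k!) sum_{j=0}^{k} (-1)^(k-j) C(k,j) j^n:
S(4, 3) = 6
Equivalently, S(n,k) is n! times the coefficient of x^n in the EGF (e^x - 1)^k / k!.

6


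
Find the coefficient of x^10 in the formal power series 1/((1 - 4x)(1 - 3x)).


By partial fractions or Cauchy convolution:
The coefficient equals sum_{k=0}^{10} 4^k * 3^(10-k).
= 4017157

4017157


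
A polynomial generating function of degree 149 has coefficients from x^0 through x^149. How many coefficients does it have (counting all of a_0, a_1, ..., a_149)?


A polynomial of degree 149 takes the form a_0 + a_1 x + ... + a_149 x^149.
The number of coefficients is 149 + 1 = 150.

150


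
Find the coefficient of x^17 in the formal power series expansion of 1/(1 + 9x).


Write 1/(1 + c x) = 1/(1 - (-c) x) and apply the geometric-series identity
1/(1 - y) = sum_{k>=0} y^k to get 1/(1 + c x) = sum_{k>=0} (-c)^k x^k.
So the coefficient of x^k is (-c)^k = (-1)^k * c^k.
Here c = 9 and k = 17:
(-9)^17 = -1 * 16677181699666569 = -16677181699666569

-16677181699666569


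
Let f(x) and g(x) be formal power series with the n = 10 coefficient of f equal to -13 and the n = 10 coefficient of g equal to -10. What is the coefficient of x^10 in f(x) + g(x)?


Addition of formal power series is termwise.
The coefficient of x^10 in f + g = -13 + -10
= -23

-23


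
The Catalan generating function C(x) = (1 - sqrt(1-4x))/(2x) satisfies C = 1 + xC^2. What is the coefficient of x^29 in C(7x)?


Substituting x -> 7x scales the n-th coefficient by 7^n, so [x^29] C(7x) = 7^29 * C_29.
C_29 = C(2*29, 29)/(30) = 30067266499541040/30 = 1002242216651368.
So 7^29 * 1002242216651368 = 3219905755813179726837607 * 1002242216651368 = 3227125482114699703784517164127870396376.

3227125482114699703784517164127870396376


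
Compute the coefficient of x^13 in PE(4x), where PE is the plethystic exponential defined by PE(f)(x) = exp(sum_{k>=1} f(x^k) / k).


With f(x) = 4x, the exponent is sum_{k>=1} 4 x^k / k = 4 * (-ln(1 - x)). Exponentiating:
PE(4x) = exp(-4 ln(1 - x)) = 1/(1 - x)^4.
By the negative binomial expansion, [x^n] 1/(1 - x)^4 = C(n + 3, 3).
For n = 13: C(16, 3) = 560.

560


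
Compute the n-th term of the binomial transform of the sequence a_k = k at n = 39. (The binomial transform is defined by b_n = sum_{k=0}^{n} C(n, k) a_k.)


With a_k = k, b_n = sum_{k=0}^{n} C(n, k) k. Using k * C(n, k) = n * C(n-1, k-1) gives b_n = n * sum_{k>=1} C(n-1, k-1) = n * 2^(n-1).
For n = 39: 39 * 2^38 = 39 * 274877906944 = 10720238370816.

10720238370816


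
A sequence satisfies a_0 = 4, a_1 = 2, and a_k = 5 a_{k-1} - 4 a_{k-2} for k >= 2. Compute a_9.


The characteristic equation is t^2 - 5 t + 4 = 0, with roots r_1 = 4 and r_2 = 1 (so c_1 = r_1 + r_2, c_2 = -r_1 r_2 as required).
One can use the closed form a_n = A r_1^n + B r_2^n, but direct iteration is more reliable:
a_0 = 4, a_1 = 2, a_2 = -6, a_3 = -38, a_4 = -166, a_5 = -678, a_6 = -2726, a_7 = -10918, a_8 = -43686, a_9 = -174758.
So a_9 = -174758.

-174758
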